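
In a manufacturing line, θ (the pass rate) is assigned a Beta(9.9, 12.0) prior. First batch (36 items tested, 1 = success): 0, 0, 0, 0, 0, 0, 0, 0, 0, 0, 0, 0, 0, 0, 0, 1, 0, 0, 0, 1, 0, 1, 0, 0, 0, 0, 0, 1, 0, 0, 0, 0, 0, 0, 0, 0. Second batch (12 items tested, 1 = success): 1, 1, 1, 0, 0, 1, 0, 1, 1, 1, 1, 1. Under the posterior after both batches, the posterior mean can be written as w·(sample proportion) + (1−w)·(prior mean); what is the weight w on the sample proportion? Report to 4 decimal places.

0.6867

The Beta prior is conjugate to a Binomial/Bernoulli likelihood; the update adds successes to α and failures to β.
Total number of items tested: n = 36 + 12 = 48.
Posterior mean = (α₀+k)/(α₀+β₀+n) = [n/(α₀+β₀+n)]·(k/n) + [(α₀+β₀)/(α₀+β₀+n)]·α₀/(α₀+β₀), so only n and the prior enter the weight.
The weight on the data is w = n/(α₀+β₀+n) = 48/(9.9+12.0+48) = 48/69.9 = 0.6867.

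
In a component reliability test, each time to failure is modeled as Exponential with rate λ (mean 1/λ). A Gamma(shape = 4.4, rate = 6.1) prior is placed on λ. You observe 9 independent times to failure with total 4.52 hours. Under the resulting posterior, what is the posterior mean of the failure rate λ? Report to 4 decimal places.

With a Gamma(shape α, rate β) prior on the exponential rate λ, the posterior after n observations with total T = Σxᵢ is Gamma(α+n, β+T).
Posterior: Gamma(4.4+9, 6.1+4.52) = Gamma(13.4, 10.62).
Posterior mean of λ = α/β = 13.4/10.62 = 1.2618.

1.2618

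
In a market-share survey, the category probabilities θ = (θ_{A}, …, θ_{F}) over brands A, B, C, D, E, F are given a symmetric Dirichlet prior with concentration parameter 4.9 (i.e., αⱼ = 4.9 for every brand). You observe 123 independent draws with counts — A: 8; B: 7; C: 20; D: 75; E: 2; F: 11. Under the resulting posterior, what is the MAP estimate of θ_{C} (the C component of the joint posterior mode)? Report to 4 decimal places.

0.1633

The Dirichlet prior is conjugate to the Multinomial likelihood: each posterior αⱼ = prior αⱼ + observed count nⱼ.
Posterior concentration: (12.9, 11.9, 24.9, 79.9, 6.9, 15.9), total = 152.4.
Joint mode component: (α_{C}−1)/(Σα−K) = 23.9/146.4 = 0.1633.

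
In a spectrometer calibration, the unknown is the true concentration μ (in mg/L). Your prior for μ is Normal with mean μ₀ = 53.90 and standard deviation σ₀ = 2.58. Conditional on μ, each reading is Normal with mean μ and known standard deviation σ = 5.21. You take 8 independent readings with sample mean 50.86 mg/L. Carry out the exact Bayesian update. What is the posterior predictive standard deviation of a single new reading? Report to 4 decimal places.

For Normal data with known variance σ², a Normal(μ₀, σ₀²) prior on μ is conjugate. Posterior precision = 1/σ₀² + n/σ²; posterior mean is the precision-weighted average of μ₀ and x̄.
σ₀² = 2.58² = 6.6564, σ² = 5.21² = 27.1441; σ² + n·σ₀² = 27.1441 + 8·6.6564 = 80.3953.
Posterior precision = 1/σ₀² + n/σ² = 1/6.6564 + 8/27.1441 = (σ² + n·σ₀²)/(σ₀²σ²) = 80.3953/(6.6564·27.1441); posterior variance σₙ² = σ₀²σ²/(σ² + n·σ₀²) = 6.6564·27.1441/80.3953 = 2.247420.
Predictive variance for one new observation = σₙ² + σ² = 6.6564·27.1441/80.3953 + 27.1441 = σ²·(σ₀² + 80.3953)/80.3953 = 27.1441·87.0517/80.3953 = 29.391520; SD = √(27.1441·87.0517/80.3953) = 5.4214.

5.4214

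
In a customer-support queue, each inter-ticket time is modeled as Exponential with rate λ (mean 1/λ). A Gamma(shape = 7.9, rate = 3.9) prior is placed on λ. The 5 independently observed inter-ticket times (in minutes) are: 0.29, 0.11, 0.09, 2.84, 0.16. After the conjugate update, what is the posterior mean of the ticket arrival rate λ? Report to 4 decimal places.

With a Gamma(shape α, rate β) prior on the exponential rate λ, the posterior after n observations with total T = Σxᵢ is Gamma(α+n, β+T).
Sum of observations T = 3.49 minutes; n = 5.
Posterior: Gamma(7.9+5, 3.9+3.49) = Gamma(12.9, 7.39).
Posterior mean of λ = α/β = 12.9/7.39 = 1.7456.

1.7456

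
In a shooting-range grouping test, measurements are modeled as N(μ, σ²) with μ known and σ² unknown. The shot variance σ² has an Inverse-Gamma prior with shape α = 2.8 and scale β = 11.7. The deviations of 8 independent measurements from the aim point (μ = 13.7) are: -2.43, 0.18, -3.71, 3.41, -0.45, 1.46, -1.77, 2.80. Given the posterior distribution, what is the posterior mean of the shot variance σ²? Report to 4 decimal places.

With known mean μ and an Inverse-Gamma(α, β) prior on σ², the Normal likelihood is conjugate: posterior is Inv-Gamma(α + n/2, β + Σ(xᵢ−μ)²/2).
Σ(xᵢ−μ)² = (-2.43)² + (0.18)² + (-3.71)² + (3.41)² + (-0.45)² + (1.46)² + (-1.77)² + (2.80)² = 44.6365.
Posterior: Inv-Gamma(2.8 + 8/2, 11.7 + 44.6365/2) = Inv-Gamma(6.80, 34.01825).
E[σ²|data] = β/(α−1) = 34.01825/5.80 = 5.8652.

5.8652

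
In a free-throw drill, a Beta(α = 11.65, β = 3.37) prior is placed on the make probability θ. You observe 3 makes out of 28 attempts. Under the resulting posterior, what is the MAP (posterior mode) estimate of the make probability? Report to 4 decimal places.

0.3328

The Beta prior is conjugate to a Binomial/Bernoulli likelihood; the update adds successes to α and failures to β.
Posterior: Beta(α+k, β+n−k) = Beta(11.65+3, 3.37+25) = Beta(14.65, 28.37).
Mode of Beta(a,b) for a,b>1 is (a−1)/(a+b−2) = 13.65/41.02 = 0.3328.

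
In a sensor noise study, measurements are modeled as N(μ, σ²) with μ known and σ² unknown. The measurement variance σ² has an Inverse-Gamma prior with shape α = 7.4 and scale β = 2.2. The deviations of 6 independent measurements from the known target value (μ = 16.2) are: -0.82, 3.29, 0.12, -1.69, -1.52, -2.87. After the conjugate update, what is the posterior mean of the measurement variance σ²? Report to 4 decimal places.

1.5593

With known mean μ and an Inverse-Gamma(α, β) prior on σ², the Normal likelihood is conjugate: posterior is Inv-Gamma(α + n/2, β + Σ(xᵢ−μ)²/2).
Σ(xᵢ−μ)² = (-0.82)² + (3.29)² + (0.12)² + (-1.69)² + (-1.52)² + (-2.87)² = 24.9143.
Posterior: Inv-Gamma(7.4 + 6/2, 2.2 + 24.9143/2) = Inv-Gamma(10.40, 14.65715).
E[σ²|data] = β/(α−1) = 14.65715/9.40 = 1.5593.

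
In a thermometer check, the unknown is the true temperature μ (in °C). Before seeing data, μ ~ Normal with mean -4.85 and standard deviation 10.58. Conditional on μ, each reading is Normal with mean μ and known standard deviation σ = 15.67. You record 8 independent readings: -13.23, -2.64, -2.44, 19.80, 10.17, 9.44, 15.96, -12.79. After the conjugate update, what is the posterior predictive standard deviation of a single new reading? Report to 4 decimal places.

For Normal data with known variance σ², a Normal(μ₀, σ₀²) prior on μ is conjugate. Posterior precision = 1/σ₀² + n/σ²; posterior mean is the precision-weighted average of μ₀ and x̄.
σ₀² = 10.58² = 111.9364, σ² = 15.67² = 245.5489; σ² + n·σ₀² = 245.5489 + 8·111.9364 = 1141.0401.
Posterior precision = 1/σ₀² + n/σ² = 1/111.9364 + 8/245.5489 = (σ² + n·σ₀²)/(σ₀²σ²) = 1141.0401/(111.9364·245.5489); posterior variance σₙ² = σ₀²σ²/(σ² + n·σ₀²) = 111.9364·245.5489/1141.0401 = 24.088426.
Predictive variance for one new observation = σₙ² + σ² = 111.9364·245.5489/1141.0401 + 245.5489 = σ²·(σ₀² + 1141.0401)/1141.0401 = 245.5489·1252.9765/1141.0401 = 269.637326; SD = √(245.5489·1252.9765/1141.0401) = 16.4206.

16.4206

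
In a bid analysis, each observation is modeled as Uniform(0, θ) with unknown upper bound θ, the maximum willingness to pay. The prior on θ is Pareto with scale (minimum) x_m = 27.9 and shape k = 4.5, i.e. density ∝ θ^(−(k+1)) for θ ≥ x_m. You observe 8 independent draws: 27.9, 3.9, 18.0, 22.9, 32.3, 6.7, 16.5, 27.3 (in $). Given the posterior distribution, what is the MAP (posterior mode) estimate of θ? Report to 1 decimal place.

A Pareto(scale x_m, shape k) prior on the upper bound θ of Uniform(0, θ) is conjugate: posterior is Pareto(max(x_m, max xᵢ), k + n).
Sample maximum = 32.3; prior scale x_m = 27.9 → posterior scale = max = 32.3.
Posterior shape = 4.5 + 8 = 12.5.
The Pareto density is decreasing on [x_m, ∞), so the mode is x_m = 32.3.

32.3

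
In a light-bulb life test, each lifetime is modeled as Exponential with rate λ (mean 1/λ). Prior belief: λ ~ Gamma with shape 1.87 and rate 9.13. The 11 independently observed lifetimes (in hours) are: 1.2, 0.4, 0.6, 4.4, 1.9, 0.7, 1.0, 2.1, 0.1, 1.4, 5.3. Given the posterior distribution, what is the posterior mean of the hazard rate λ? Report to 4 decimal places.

With a Gamma(shape α, rate β) prior on the exponential rate λ, the posterior after n observations with total T = Σxᵢ is Gamma(α+n, β+T).
Sum of observations T = 19.1 hours; n = 11.
Posterior: Gamma(1.87+11, 9.13+19.1) = Gamma(12.87, 28.23).
Posterior mean of λ = α/β = 12.87/28.23 = 0.4559.

0.4559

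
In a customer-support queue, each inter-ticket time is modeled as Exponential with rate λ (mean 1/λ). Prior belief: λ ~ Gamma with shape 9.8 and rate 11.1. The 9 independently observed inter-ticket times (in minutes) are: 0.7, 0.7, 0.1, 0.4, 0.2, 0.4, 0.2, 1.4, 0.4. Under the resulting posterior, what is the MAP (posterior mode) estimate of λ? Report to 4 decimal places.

1.1410

With a Gamma(shape α, rate β) prior on the exponential rate λ, the posterior after n observations with total T = Σxᵢ is Gamma(α+n, β+T).
Sum of observations T = 4.5 minutes; n = 9.
Posterior: Gamma(9.8+9, 11.1+4.5) = Gamma(18.8, 15.6).
Mode = (α−1)/β = 1.1410.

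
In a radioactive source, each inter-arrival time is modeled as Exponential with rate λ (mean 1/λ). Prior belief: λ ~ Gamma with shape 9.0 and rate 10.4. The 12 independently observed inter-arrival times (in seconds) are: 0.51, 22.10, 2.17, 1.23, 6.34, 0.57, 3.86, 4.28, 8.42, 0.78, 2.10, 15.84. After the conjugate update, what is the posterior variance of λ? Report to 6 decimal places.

0.003399

With a Gamma(shape α, rate β) prior on the exponential rate λ, the posterior after n observations with total T = Σxᵢ is Gamma(α+n, β+T).
Sum of observations T = 68.20 seconds; n = 12.
Posterior: Gamma(9.0+12, 10.4+68.20) = Gamma(21.0, 78.60).
Var = α/β² = 0.003399.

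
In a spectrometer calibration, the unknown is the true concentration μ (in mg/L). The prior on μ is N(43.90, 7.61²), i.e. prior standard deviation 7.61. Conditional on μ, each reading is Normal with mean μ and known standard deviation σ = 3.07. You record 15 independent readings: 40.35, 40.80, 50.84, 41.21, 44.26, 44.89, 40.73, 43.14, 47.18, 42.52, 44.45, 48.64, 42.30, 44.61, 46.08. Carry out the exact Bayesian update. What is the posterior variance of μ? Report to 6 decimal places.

0.621583

For Normal data with known variance σ², a Normal(μ₀, σ₀²) prior on μ is conjugate. Posterior precision = 1/σ₀² + n/σ²; posterior mean is the precision-weighted average of μ₀ and x̄.
σ₀² = 7.61² = 57.9121, σ² = 3.07² = 9.4249; σ² + n·σ₀² = 9.4249 + 15·57.9121 = 878.1064.
Posterior precision = 1/σ₀² + n/σ² = 1/57.9121 + 15/9.4249 = (σ² + n·σ₀²)/(σ₀²σ²) = 878.1064/(57.9121·9.4249); posterior variance σₙ² = σ₀²σ²/(σ² + n·σ₀²) = 57.9121·9.4249/878.1064 = 0.621583.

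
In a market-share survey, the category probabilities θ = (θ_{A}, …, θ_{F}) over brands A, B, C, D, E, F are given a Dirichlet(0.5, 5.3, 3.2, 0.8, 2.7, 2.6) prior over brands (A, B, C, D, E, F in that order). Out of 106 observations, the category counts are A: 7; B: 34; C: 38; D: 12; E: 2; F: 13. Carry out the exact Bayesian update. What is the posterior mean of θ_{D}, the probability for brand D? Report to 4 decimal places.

The Dirichlet prior is conjugate to the Multinomial likelihood: each posterior αⱼ = prior αⱼ + observed count nⱼ.
Posterior concentration: (7.5, 39.3, 41.2, 12.8, 4.7, 15.6), total = 121.1.
E[θ_{D}|data] = α_{D}/Σα = 12.8/121.1 = 0.1057.

0.1057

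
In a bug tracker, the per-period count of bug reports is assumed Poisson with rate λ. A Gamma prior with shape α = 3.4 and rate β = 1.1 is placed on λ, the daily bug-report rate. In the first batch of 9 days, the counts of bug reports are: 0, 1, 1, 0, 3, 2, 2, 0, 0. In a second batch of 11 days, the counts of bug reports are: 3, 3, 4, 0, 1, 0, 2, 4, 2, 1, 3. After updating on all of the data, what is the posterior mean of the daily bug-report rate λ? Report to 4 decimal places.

1.6777

With a Gamma(shape α, rate β) prior, the Poisson likelihood is conjugate: the posterior is Gamma(α + ΣXᵢ, β + n).
Batch 1: sum of counts S = 9 over n = 9 days.
After batch 1: Gamma(α+S, β+n) = Gamma(3.4+9, 1.1+9) = Gamma(12.4, 10.1).
Batch 2: sum of counts S = 23 over n = 11 days.
After batch 2: Gamma(α+S, β+n) = Gamma(12.4+23, 10.1+11) = Gamma(35.4, 21.1).
Posterior mean = α/β = 35.4/21.1 = 1.6777.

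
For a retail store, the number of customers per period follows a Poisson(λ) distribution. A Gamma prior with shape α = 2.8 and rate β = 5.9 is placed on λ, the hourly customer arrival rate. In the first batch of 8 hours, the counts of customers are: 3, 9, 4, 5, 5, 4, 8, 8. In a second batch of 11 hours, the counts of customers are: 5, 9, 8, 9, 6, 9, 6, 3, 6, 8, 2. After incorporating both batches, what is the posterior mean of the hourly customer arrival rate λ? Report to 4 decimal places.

With a Gamma(shape α, rate β) prior, the Poisson likelihood is conjugate: the posterior is Gamma(α + ΣXᵢ, β + n).
Batch 1: sum of counts S = 46 over n = 8 hours.
After batch 1: Gamma(α+S, β+n) = Gamma(2.8+46, 5.9+8) = Gamma(48.8, 13.9).
Batch 2: sum of counts S = 71 over n = 11 hours.
After batch 2: Gamma(α+S, β+n) = Gamma(48.8+71, 13.9+11) = Gamma(119.8, 24.9).
Posterior mean = α/β = 119.8/24.9 = 4.8112.

4.8112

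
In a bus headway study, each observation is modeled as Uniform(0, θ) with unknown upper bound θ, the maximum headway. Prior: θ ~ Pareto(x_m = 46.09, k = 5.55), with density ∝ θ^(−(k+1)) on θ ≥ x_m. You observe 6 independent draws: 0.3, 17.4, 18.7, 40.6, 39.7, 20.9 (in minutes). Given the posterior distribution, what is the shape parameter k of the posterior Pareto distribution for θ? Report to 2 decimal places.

11.55

A Pareto(scale x_m, shape k) prior on the upper bound θ of Uniform(0, θ) is conjugate: posterior is Pareto(max(x_m, max xᵢ), k + n).
Sample maximum = 40.6; prior scale x_m = 46.09 → posterior scale = max = 46.09.
Posterior shape = 5.55 + 6 = 11.55.
Posterior shape k = 11.55.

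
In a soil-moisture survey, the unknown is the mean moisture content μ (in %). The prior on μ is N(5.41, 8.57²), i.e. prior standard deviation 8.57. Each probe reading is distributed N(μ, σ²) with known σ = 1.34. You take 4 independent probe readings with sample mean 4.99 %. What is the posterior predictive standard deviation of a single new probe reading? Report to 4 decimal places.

For Normal data with known variance σ², a Normal(μ₀, σ₀²) prior on μ is conjugate. Posterior precision = 1/σ₀² + n/σ²; posterior mean is the precision-weighted average of μ₀ and x̄.
σ₀² = 8.57² = 73.4449, σ² = 1.34² = 1.7956; σ² + n·σ₀² = 1.7956 + 4·73.4449 = 295.5752.
Posterior precision = 1/σ₀² + n/σ² = 1/73.4449 + 4/1.7956 = (σ² + n·σ₀²)/(σ₀²σ²) = 295.5752/(73.4449·1.7956); posterior variance σₙ² = σ₀²σ²/(σ² + n·σ₀²) = 73.4449·1.7956/295.5752 = 0.446173.
Predictive variance for one new observation = σₙ² + σ² = 73.4449·1.7956/295.5752 + 1.7956 = σ²·(σ₀² + 295.5752)/295.5752 = 1.7956·369.0201/295.5752 = 2.241773; SD = √(1.7956·369.0201/295.5752) = 1.4973.

1.4973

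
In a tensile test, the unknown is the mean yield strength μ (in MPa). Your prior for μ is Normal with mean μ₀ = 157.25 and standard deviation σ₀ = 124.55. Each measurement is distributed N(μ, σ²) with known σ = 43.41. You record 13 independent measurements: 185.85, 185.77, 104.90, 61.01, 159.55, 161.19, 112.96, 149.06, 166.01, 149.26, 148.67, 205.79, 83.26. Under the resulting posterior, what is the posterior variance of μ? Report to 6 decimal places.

For Normal data with known variance σ², a Normal(μ₀, σ₀²) prior on μ is conjugate. Posterior precision = 1/σ₀² + n/σ²; posterior mean is the precision-weighted average of μ₀ and x̄.
σ₀² = 124.55² = 15512.7025, σ² = 43.41² = 1884.4281; σ² + n·σ₀² = 1884.4281 + 13·15512.7025 = 203549.5606.
Posterior precision = 1/σ₀² + n/σ² = 1/15512.7025 + 13/1884.4281 = (σ² + n·σ₀²)/(σ₀²σ²) = 203549.5606/(15512.7025·1884.4281); posterior variance σₙ² = σ₀²σ²/(σ² + n·σ₀²) = 15512.7025·1884.4281/203549.5606 = 143.614029.

143.614029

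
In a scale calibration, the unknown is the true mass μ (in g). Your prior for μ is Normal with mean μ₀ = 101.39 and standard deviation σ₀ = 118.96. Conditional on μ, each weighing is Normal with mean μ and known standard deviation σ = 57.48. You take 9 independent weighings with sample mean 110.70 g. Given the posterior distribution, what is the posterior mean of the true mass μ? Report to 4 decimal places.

For Normal data with known variance σ², a Normal(μ₀, σ₀²) prior on μ is conjugate. Posterior precision = 1/σ₀² + n/σ²; posterior mean is the precision-weighted average of μ₀ and x̄.
n·x̄ = 9·110.70 = 996.3.
σ₀² = 118.96² = 14151.4816, σ² = 57.48² = 3303.9504; σ² + n·σ₀² = 3303.9504 + 9·14151.4816 = 130667.2848.
Posterior mean = (μ₀/σ₀² + n·x̄/σ²)/(1/σ₀² + n/σ²) = (σ²·μ₀ + σ₀²·n·x̄)/(σ² + n·σ₀²) = (3303.9504·101.39 + 14151.4816·996.3)/130667.2848 = 14434108.649136/130667.2848 = 110.4646.

110.4646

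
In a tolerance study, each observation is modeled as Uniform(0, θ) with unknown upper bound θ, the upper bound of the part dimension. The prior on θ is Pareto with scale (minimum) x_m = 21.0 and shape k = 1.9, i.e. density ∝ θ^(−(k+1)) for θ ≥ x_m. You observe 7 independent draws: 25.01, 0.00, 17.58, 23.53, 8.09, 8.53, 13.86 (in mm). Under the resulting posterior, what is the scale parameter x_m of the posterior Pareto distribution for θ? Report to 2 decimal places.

A Pareto(scale x_m, shape k) prior on the upper bound θ of Uniform(0, θ) is conjugate: posterior is Pareto(max(x_m, max xᵢ), k + n).
Sample maximum = 25.01; prior scale x_m = 21.0 → posterior scale = max = 25.01.
Posterior shape = 1.9 + 7 = 8.9.
Posterior scale x_m = 25.01.

25.01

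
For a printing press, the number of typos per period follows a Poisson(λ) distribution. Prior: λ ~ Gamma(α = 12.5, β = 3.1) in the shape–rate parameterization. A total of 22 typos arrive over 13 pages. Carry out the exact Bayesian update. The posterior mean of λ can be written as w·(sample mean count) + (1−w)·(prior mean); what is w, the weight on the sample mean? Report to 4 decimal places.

0.8075

With a Gamma(shape α, rate β) prior, the Poisson likelihood is conjugate: the posterior is Gamma(α + ΣXᵢ, β + n).
Posterior mean = (α₀+S)/(β₀+n) = [n/(β₀+n)]·(S/n) + [β₀/(β₀+n)]·(α₀/β₀), so only n and β₀ enter the weight.
Weight on data w = n/(β₀+n) = 13/(3.1+13) = 13/16.1 = 0.8075.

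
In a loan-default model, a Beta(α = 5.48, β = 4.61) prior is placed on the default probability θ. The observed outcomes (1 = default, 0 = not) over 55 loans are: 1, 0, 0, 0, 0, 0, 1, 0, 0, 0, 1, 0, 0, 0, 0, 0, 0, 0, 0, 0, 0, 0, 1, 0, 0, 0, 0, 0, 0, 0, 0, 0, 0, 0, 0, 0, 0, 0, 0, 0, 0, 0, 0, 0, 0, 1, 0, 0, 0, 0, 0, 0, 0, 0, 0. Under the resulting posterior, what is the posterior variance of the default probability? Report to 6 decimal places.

0.002044

The Beta prior is conjugate to a Binomial/Bernoulli likelihood; the update adds successes to α and failures to β.
Posterior: Beta(α+k, β+n−k) = Beta(5.48+5, 4.61+50) = Beta(10.48, 54.61).
Var = αβ/((α+β)²(α+β+1)) = 10.48·54.61/(65.09²·66.09) = 0.002044.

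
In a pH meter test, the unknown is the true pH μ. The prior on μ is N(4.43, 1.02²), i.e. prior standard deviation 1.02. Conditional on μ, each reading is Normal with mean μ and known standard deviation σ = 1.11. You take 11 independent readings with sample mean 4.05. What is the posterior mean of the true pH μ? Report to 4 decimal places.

4.0869

For Normal data with known variance σ², a Normal(μ₀, σ₀²) prior on μ is conjugate. Posterior precision = 1/σ₀² + n/σ²; posterior mean is the precision-weighted average of μ₀ and x̄.
n·x̄ = 11·4.05 = 44.55.
σ₀² = 1.02² = 1.0404, σ² = 1.11² = 1.2321; σ² + n·σ₀² = 1.2321 + 11·1.0404 = 12.6765.
Posterior mean = (μ₀/σ₀² + n·x̄/σ²)/(1/σ₀² + n/σ²) = (σ²·μ₀ + σ₀²·n·x̄)/(σ² + n·σ₀²) = (1.2321·4.43 + 1.0404·44.55)/12.6765 = 51.808023/12.6765 = 4.0869.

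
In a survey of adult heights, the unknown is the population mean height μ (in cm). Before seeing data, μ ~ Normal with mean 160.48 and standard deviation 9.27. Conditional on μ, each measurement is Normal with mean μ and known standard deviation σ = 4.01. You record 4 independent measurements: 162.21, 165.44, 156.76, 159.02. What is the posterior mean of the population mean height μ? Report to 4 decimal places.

160.8406

For Normal data with known variance σ², a Normal(μ₀, σ₀²) prior on μ is conjugate. Posterior precision = 1/σ₀² + n/σ²; posterior mean is the precision-weighted average of μ₀ and x̄.
Σxᵢ = 162.21 + 165.44 + 156.76 + 159.02 = 643.43, so n·x̄ = 643.43.
σ₀² = 9.27² = 85.9329, σ² = 4.01² = 16.0801; σ² + n·σ₀² = 16.0801 + 4·85.9329 = 359.8117.
Posterior mean = (μ₀/σ₀² + n·x̄/σ²)/(1/σ₀² + n/σ²) = (σ²·μ₀ + σ₀²·n·x̄)/(σ² + n·σ₀²) = (16.0801·160.48 + 85.9329·643.43)/359.8117 = 57872.340295/359.8117 = 160.8406.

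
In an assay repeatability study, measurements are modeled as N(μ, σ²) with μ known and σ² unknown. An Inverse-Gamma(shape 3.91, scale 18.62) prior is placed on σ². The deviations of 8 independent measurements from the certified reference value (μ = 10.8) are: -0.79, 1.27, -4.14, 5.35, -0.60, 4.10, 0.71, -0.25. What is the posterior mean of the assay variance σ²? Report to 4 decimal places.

7.4512

With known mean μ and an Inverse-Gamma(α, β) prior on σ², the Normal likelihood is conjugate: posterior is Inv-Gamma(α + n/2, β + Σ(xᵢ−μ)²/2).
Σ(xᵢ−μ)² = (-0.79)² + (1.27)² + (-4.14)² + (5.35)² + (-0.60)² + (4.10)² + (0.71)² + (-0.25)² = 65.7357.
Posterior: Inv-Gamma(3.91 + 8/2, 18.62 + 65.7357/2) = Inv-Gamma(7.91, 51.48785).
E[σ²|data] = β/(α−1) = 51.48785/6.91 = 7.4512.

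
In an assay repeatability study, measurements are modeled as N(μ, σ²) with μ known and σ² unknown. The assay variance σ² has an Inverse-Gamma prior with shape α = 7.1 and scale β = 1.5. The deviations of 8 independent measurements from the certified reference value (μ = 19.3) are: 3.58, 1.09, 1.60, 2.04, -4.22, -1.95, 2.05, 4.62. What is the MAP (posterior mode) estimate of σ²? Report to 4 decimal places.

With known mean μ and an Inverse-Gamma(α, β) prior on σ², the Normal likelihood is conjugate: posterior is Inv-Gamma(α + n/2, β + Σ(xᵢ−μ)²/2).
Σ(xᵢ−μ)² = (3.58)² + (1.09)² + (1.60)² + (2.04)² + (-4.22)² + (-1.95)² + (2.05)² + (4.62)² = 67.8839.
Posterior: Inv-Gamma(7.1 + 8/2, 1.5 + 67.8839/2) = Inv-Gamma(11.10, 35.44195).
Mode = β/(α+1) = 35.44195/12.10 = 2.9291.

2.9291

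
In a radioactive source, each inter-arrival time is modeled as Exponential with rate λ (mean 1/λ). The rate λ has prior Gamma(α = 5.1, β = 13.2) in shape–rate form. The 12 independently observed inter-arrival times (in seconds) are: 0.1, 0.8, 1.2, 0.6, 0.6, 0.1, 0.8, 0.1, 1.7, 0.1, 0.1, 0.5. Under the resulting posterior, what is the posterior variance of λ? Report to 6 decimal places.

With a Gamma(shape α, rate β) prior on the exponential rate λ, the posterior after n observations with total T = Σxᵢ is Gamma(α+n, β+T).
Sum of observations T = 6.7 seconds; n = 12.
Posterior: Gamma(5.1+12, 13.2+6.7) = Gamma(17.1, 19.9).
Var = α/β² = 0.043181.

0.043181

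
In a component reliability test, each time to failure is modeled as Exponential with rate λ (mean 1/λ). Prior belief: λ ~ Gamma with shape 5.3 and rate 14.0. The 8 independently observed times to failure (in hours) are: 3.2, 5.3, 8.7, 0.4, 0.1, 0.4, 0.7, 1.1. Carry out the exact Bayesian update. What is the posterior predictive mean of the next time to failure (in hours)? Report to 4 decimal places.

With a Gamma(shape α, rate β) prior on the exponential rate λ, the posterior after n observations with total T = Σxᵢ is Gamma(α+n, β+T).
Sum of observations T = 19.9 hours; n = 8.
Posterior: Gamma(5.3+8, 14.0+19.9) = Gamma(13.3, 33.9).
The predictive distribution for the next observation is Lomax; its mean is β/(α−1) = 33.9/12.3 = 2.7561.

2.7561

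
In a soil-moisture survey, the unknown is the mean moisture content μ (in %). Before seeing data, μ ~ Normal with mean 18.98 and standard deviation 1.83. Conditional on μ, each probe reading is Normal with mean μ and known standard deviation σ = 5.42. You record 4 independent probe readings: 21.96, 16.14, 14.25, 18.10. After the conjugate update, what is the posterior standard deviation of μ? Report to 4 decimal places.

For Normal data with known variance σ², a Normal(μ₀, σ₀²) prior on μ is conjugate. Posterior precision = 1/σ₀² + n/σ²; posterior mean is the precision-weighted average of μ₀ and x̄.
σ₀² = 1.83² = 3.3489, σ² = 5.42² = 29.3764; σ² + n·σ₀² = 29.3764 + 4·3.3489 = 42.772.
Posterior precision = 1/σ₀² + n/σ² = 1/3.3489 + 4/29.3764 = (σ² + n·σ₀²)/(σ₀²σ²) = 42.772/(3.3489·29.3764); posterior variance σₙ² = σ₀²σ²/(σ² + n·σ₀²) = 3.3489·29.3764/42.772 = 2.300071.
Posterior SD = √σₙ² = √(3.3489·29.3764/42.772) = 1.5166.

1.5166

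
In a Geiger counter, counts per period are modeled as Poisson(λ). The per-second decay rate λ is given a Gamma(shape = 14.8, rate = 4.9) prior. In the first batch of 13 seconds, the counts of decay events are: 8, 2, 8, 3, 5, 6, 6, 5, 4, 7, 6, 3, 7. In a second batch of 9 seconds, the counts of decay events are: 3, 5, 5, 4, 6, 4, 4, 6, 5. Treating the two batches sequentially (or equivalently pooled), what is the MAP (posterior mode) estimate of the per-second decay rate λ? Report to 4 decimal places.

4.6766

With a Gamma(shape α, rate β) prior, the Poisson likelihood is conjugate: the posterior is Gamma(α + ΣXᵢ, β + n).
Batch 1: sum of counts S = 70 over n = 13 seconds.
After batch 1: Gamma(α+S, β+n) = Gamma(14.8+70, 4.9+13) = Gamma(84.8, 17.9).
Batch 2: sum of counts S = 42 over n = 9 seconds.
After batch 2: Gamma(α+S, β+n) = Gamma(84.8+42, 17.9+9) = Gamma(126.8, 26.9).
Mode of Gamma(α,β) for α≥1 is (α−1)/β = 125.8/26.9 = 4.6766.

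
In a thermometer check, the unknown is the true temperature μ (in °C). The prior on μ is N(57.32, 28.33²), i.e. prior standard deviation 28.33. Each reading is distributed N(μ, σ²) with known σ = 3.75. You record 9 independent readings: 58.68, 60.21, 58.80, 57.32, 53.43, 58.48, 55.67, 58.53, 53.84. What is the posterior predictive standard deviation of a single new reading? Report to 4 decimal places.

3.9525

For Normal data with known variance σ², a Normal(μ₀, σ₀²) prior on μ is conjugate. Posterior precision = 1/σ₀² + n/σ²; posterior mean is the precision-weighted average of μ₀ and x̄.
σ₀² = 28.33² = 802.5889, σ² = 3.75² = 14.0625; σ² + n·σ₀² = 14.0625 + 9·802.5889 = 7237.3626.
Posterior precision = 1/σ₀² + n/σ² = 1/802.5889 + 9/14.0625 = (σ² + n·σ₀²)/(σ₀²σ²) = 7237.3626/(802.5889·14.0625); posterior variance σₙ² = σ₀²σ²/(σ² + n·σ₀²) = 802.5889·14.0625/7237.3626 = 1.559464.
Predictive variance for one new observation = σₙ² + σ² = 802.5889·14.0625/7237.3626 + 14.0625 = σ²·(σ₀² + 7237.3626)/7237.3626 = 14.0625·8039.9515/7237.3626 = 15.621964; SD = √(14.0625·8039.9515/7237.3626) = 3.9525.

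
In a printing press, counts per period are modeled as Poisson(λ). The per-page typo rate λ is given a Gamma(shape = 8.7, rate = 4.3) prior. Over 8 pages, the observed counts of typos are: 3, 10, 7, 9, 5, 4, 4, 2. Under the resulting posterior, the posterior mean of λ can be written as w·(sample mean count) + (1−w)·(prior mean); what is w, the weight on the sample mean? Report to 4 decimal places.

0.6504

With a Gamma(shape α, rate β) prior, the Poisson likelihood is conjugate: the posterior is Gamma(α + ΣXᵢ, β + n).
Posterior mean = (α₀+S)/(β₀+n) = [n/(β₀+n)]·(S/n) + [β₀/(β₀+n)]·(α₀/β₀), so only n and β₀ enter the weight.
Weight on data w = n/(β₀+n) = 8/(4.3+8) = 8/12.3 = 0.6504.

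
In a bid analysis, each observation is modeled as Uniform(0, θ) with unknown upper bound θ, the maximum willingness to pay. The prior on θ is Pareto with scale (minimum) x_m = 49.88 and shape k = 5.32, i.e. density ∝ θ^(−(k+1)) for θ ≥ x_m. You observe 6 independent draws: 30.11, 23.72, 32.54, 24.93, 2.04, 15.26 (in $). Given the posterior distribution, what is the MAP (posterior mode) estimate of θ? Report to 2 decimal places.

A Pareto(scale x_m, shape k) prior on the upper bound θ of Uniform(0, θ) is conjugate: posterior is Pareto(max(x_m, max xᵢ), k + n).
Sample maximum = 32.54; prior scale x_m = 49.88 → posterior scale = max = 49.88.
Posterior shape = 5.32 + 6 = 11.32.
The Pareto density is decreasing on [x_m, ∞), so the mode is x_m = 49.88.

49.88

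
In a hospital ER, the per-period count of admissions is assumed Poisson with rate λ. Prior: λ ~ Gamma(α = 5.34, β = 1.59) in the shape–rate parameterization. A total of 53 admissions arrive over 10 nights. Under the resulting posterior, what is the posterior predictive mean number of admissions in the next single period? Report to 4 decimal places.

With a Gamma(shape α, rate β) prior, the Poisson likelihood is conjugate: the posterior is Gamma(α + ΣXᵢ, β + n).
Posterior: Gamma(α+S, β+n) = Gamma(5.34+53, 1.59+10) = Gamma(58.34, 11.59).
The predictive distribution for one future period is NegBinom with mean α/β = 5.0336.

5.0336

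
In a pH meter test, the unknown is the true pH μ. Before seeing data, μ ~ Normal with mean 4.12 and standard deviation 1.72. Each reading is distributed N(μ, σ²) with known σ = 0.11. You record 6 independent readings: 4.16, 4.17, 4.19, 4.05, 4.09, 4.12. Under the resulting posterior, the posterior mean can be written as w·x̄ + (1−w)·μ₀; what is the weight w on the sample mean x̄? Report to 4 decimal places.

For Normal data with known variance σ², a Normal(μ₀, σ₀²) prior on μ is conjugate. Posterior precision = 1/σ₀² + n/σ²; posterior mean is the precision-weighted average of μ₀ and x̄.
σ₀² = 1.72² = 2.9584, σ² = 0.11² = 0.0121. Prior precision 1/σ₀² = 1/2.9584; data precision n/σ² = 6/0.0121.
w = (n/σ²)/(1/σ₀² + n/σ²) = n·σ₀²/(σ² + n·σ₀²) = 6·2.9584/(0.0121 + 6·2.9584) = 17.7504/17.7625 = 0.9993.

0.9993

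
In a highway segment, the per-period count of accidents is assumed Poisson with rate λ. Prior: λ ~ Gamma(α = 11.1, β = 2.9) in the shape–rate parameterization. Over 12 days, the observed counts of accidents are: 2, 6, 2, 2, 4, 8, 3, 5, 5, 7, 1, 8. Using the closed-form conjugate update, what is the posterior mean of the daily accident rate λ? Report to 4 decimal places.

4.3020

With a Gamma(shape α, rate β) prior, the Poisson likelihood is conjugate: the posterior is Gamma(α + ΣXᵢ, β + n).
Sum of counts S = 53 over n = 12 days.
Posterior: Gamma(α+S, β+n) = Gamma(11.1+53, 2.9+12) = Gamma(64.1, 14.9).
Posterior mean = α/β = 64.1/14.9 = 4.3020.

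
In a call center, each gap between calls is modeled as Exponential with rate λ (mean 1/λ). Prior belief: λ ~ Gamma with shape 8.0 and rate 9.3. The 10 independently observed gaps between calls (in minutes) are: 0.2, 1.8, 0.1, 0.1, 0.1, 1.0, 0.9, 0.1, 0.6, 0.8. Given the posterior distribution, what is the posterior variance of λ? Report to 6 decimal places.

With a Gamma(shape α, rate β) prior on the exponential rate λ, the posterior after n observations with total T = Σxᵢ is Gamma(α+n, β+T).
Sum of observations T = 5.7 minutes; n = 10.
Posterior: Gamma(8.0+10, 9.3+5.7) = Gamma(18.0, 15.0).
Var = α/β² = 0.080000.

0.080000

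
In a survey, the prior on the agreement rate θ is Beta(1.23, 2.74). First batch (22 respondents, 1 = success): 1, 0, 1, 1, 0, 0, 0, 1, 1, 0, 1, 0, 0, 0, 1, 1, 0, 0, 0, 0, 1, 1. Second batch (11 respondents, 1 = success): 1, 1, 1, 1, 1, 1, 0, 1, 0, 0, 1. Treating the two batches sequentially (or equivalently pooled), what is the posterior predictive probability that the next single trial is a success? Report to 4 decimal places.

0.5202

The Beta prior is conjugate to a Binomial/Bernoulli likelihood; the update adds successes to α and failures to β.
After batch 1: Beta(1.23+10, 2.74+12) = Beta(11.23, 14.74).
After batch 2: Beta(11.23+8, 14.74+3) = Beta(19.23, 17.74).
For a single future Bernoulli trial, P(success | data) = α/(α+β) = 0.5202.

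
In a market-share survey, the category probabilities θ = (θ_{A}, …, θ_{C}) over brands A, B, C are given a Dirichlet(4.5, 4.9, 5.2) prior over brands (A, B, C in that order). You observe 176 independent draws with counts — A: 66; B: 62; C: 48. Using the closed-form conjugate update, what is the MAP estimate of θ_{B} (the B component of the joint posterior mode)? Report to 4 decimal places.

0.3513

The Dirichlet prior is conjugate to the Multinomial likelihood: each posterior αⱼ = prior αⱼ + observed count nⱼ.
Posterior concentration: (70.5, 66.9, 53.2), total = 190.6.
Joint mode component: (α_{B}−1)/(Σα−K) = 65.9/187.6 = 0.3513.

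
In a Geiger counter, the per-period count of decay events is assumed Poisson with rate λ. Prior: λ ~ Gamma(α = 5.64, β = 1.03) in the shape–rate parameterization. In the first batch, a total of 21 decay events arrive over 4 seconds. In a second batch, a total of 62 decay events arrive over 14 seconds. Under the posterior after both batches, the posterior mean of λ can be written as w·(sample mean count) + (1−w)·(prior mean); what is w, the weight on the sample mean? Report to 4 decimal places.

0.9459

With a Gamma(shape α, rate β) prior, the Poisson likelihood is conjugate: the posterior is Gamma(α + ΣXᵢ, β + n).
Total number of seconds: n = 4 + 14 = 18.
Posterior mean = (α₀+S)/(β₀+n) = [n/(β₀+n)]·(S/n) + [β₀/(β₀+n)]·(α₀/β₀), so only n and β₀ enter the weight.
Weight on data w = n/(β₀+n) = 18/(1.03+18) = 18/19.03 = 0.9459.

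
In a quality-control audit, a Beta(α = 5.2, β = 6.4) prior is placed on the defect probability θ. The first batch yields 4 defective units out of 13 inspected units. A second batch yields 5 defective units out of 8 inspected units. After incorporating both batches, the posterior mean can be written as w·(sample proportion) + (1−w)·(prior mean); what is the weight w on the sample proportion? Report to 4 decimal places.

0.6442

The Beta prior is conjugate to a Binomial/Bernoulli likelihood; the update adds successes to α and failures to β.
Total number of inspected units: n = 13 + 8 = 21.
Posterior mean = (α₀+k)/(α₀+β₀+n) = [n/(α₀+β₀+n)]·(k/n) + [(α₀+β₀)/(α₀+β₀+n)]·α₀/(α₀+β₀), so only n and the prior enter the weight.
The weight on the data is w = n/(α₀+β₀+n) = 21/(5.2+6.4+21) = 21/32.6 = 0.6442.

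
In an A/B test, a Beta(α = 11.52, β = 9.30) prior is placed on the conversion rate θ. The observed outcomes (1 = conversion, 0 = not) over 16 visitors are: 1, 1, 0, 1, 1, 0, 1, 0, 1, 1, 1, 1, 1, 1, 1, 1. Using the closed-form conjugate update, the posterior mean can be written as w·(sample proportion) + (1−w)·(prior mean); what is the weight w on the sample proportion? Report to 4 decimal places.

0.4345

The Beta prior is conjugate to a Binomial/Bernoulli likelihood; the update adds successes to α and failures to β.
Posterior mean = (α₀+k)/(α₀+β₀+n) = [n/(α₀+β₀+n)]·(k/n) + [(α₀+β₀)/(α₀+β₀+n)]·α₀/(α₀+β₀), so only n and the prior enter the weight.
The weight on the data is w = n/(α₀+β₀+n) = 16/(11.52+9.30+16) = 16/36.82 = 0.4345.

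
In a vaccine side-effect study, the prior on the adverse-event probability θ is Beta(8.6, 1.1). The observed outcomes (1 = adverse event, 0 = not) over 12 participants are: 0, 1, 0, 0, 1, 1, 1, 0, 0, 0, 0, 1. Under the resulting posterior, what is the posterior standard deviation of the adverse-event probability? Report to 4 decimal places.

0.1015

The Beta prior is conjugate to a Binomial/Bernoulli likelihood; the update adds successes to α and failures to β.
Posterior: Beta(α+k, β+n−k) = Beta(8.6+5, 1.1+7) = Beta(13.6, 8.1).
Var = αβ/((α+β)²(α+β+1)) = 13.6·8.1/(21.7²·22.7) = 0.01030573; SD = √0.01030573 = 0.1015.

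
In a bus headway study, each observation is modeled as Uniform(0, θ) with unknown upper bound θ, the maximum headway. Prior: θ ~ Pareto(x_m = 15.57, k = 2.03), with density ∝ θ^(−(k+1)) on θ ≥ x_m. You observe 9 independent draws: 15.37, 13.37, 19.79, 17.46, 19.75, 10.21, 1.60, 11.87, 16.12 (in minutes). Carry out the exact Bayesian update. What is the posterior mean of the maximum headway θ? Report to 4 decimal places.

21.7631

A Pareto(scale x_m, shape k) prior on the upper bound θ of Uniform(0, θ) is conjugate: posterior is Pareto(max(x_m, max xᵢ), k + n).
Sample maximum = 19.79; prior scale x_m = 15.57 → posterior scale = max = 19.79.
Posterior shape = 2.03 + 9 = 11.03.
E[θ|data] = k·x_m/(k−1) = 11.03·19.79/10.03 = 21.7631.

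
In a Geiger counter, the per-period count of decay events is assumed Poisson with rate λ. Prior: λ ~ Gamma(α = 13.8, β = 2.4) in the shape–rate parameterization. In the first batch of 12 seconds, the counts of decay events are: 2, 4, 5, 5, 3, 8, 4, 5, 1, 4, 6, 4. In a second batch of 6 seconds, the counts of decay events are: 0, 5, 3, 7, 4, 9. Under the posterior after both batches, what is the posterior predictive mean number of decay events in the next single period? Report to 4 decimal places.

With a Gamma(shape α, rate β) prior, the Poisson likelihood is conjugate: the posterior is Gamma(α + ΣXᵢ, β + n).
Batch 1: sum of counts S = 51 over n = 12 seconds.
After batch 1: Gamma(α+S, β+n) = Gamma(13.8+51, 2.4+12) = Gamma(64.8, 14.4).
Batch 2: sum of counts S = 28 over n = 6 seconds.
After batch 2: Gamma(α+S, β+n) = Gamma(64.8+28, 14.4+6) = Gamma(92.8, 20.4).
The predictive distribution for one future period is NegBinom with mean α/β = 4.5490.

4.5490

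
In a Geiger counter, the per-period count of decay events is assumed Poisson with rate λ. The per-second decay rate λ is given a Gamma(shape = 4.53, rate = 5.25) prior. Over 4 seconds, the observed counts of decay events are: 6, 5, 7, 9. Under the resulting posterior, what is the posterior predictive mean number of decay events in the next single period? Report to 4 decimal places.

3.4086

With a Gamma(shape α, rate β) prior, the Poisson likelihood is conjugate: the posterior is Gamma(α + ΣXᵢ, β + n).
Sum of counts S = 27 over n = 4 seconds.
Posterior: Gamma(α+S, β+n) = Gamma(4.53+27, 5.25+4) = Gamma(31.53, 9.25).
The predictive distribution for one future period is NegBinom with mean α/β = 3.4086.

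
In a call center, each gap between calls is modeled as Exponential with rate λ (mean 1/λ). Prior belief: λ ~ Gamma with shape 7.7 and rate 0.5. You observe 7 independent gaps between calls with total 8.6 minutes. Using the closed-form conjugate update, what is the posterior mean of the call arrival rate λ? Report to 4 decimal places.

With a Gamma(shape α, rate β) prior on the exponential rate λ, the posterior after n observations with total T = Σxᵢ is Gamma(α+n, β+T).
Posterior: Gamma(7.7+7, 0.5+8.6) = Gamma(14.7, 9.1).
Posterior mean of λ = α/β = 14.7/9.1 = 1.6154.

1.6154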